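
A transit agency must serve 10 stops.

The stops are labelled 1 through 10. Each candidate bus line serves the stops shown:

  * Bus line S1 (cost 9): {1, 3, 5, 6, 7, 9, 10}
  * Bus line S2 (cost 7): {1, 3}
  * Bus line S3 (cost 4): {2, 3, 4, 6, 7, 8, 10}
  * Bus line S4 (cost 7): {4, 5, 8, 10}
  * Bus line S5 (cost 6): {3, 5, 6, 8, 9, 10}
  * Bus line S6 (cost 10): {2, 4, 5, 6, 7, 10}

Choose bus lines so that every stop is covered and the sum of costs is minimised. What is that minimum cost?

13

S1, S3 together cover every stop (S1 ∪ S3 = {1, 2, 3, 4, 5, 6, 7, 8, 9, 10}); total cost 9 + 4 = 13.
No covering selection has total cost below 13.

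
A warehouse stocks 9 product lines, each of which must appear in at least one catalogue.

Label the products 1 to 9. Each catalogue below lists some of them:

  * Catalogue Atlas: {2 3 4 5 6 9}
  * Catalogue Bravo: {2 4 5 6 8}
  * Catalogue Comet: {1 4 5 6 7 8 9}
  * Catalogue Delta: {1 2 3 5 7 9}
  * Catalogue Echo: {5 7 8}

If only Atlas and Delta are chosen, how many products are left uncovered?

1

Union of Atlas, Delta = {1, 2, 3, 4, 5, 6, 7, 9}.
Not covered: 8 — 1 product.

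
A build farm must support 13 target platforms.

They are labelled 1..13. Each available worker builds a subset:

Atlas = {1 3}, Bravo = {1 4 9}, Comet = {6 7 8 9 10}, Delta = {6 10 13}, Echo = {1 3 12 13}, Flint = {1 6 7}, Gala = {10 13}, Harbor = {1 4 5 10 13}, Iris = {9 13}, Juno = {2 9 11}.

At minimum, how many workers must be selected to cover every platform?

Comet and Echo and Harbor and Juno together: Comet ∪ Echo ∪ Harbor ∪ Juno = {1, 2, 3, 4, 5, 6, 7, 8, 9, 10, 11, 12, 13} — every platform is covered.
No 3 of the 10 workers cover everything (all 120 combinations miss at least one platform), so 4 is optimal.

4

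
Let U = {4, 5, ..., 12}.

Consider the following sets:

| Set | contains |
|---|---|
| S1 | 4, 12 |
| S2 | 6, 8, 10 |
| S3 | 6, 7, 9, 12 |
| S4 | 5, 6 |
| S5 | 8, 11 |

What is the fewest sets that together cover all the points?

S1 and S2 and S3 and S4 and S5 together: S1 ∪ S2 ∪ S3 ∪ S4 ∪ S5 = {4, 5, 6, 7, 8, 9, 10, 11, 12} — every point is covered.
No 4 of the 5 sets cover everything (all 5 combinations miss at least one point), so 5 is optimal.

5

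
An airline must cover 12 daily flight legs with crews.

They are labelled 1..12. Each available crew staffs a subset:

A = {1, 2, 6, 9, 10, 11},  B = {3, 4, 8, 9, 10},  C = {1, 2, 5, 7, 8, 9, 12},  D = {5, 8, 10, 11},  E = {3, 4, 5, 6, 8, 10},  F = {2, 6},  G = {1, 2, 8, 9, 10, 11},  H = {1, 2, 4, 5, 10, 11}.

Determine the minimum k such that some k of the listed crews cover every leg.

Take {C, E, H}. Their union is {1, 2, 3, 4, 5, 6, 7, 8, 9, 10, 11, 12}, which is all 12 legs.
Only C contains 7, so C is forced; the remaining 5 legs need at least 2 more crews (each remaining crew adds at most 4) — so at least 3 crews are needed, and 3 is optimal.

3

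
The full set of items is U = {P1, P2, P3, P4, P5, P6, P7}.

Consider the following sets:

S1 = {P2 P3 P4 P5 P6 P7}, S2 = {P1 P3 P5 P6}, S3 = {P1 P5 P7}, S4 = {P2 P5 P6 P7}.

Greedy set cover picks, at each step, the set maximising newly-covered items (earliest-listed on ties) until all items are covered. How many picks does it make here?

2

Greedy: pick S1 (covers 6 new) → pick S2 (covers 1 new). Total picks: 2.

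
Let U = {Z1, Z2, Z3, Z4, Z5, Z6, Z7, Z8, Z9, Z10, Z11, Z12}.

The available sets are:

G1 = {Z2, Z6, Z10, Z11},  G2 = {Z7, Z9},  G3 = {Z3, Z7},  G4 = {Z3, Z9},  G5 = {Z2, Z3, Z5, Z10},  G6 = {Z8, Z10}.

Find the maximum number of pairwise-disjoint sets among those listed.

2

G3, G6 are pairwise disjoint (G3={Z3,Z7}; G6={Z8,Z10}).
Every remaining set overlaps one of these, and no 3 of the listed sets are pairwise disjoint, so 2 is the maximum.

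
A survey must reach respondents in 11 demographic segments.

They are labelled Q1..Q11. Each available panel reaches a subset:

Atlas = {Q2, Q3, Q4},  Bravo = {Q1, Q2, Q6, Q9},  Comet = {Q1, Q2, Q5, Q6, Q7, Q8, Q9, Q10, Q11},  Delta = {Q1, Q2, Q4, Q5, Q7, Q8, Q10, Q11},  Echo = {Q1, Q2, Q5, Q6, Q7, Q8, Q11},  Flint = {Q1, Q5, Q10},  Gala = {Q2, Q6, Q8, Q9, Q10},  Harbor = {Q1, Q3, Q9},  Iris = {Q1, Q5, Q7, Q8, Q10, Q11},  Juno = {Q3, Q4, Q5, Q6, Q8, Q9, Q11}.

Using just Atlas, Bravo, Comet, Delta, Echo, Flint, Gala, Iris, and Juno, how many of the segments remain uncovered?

0

Union of Atlas, Bravo, Comet, Delta, Echo, Flint, Gala, Iris, Juno = {Q1, Q2, Q3, Q4, Q5, Q6, Q7, Q8, Q9, Q10, Q11} — that's every segment, so 0 are uncovered.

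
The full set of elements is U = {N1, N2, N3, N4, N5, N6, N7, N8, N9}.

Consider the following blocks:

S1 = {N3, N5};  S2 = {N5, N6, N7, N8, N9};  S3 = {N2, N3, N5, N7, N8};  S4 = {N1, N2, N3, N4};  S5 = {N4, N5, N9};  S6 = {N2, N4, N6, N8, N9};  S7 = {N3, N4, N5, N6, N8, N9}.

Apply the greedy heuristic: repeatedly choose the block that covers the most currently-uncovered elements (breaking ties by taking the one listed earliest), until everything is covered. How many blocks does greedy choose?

Greedy: pick S7 (covers 6 new) → pick S3 (covers 2 new) → pick S4 (covers 1 new). Total picks: 3.
(The true minimum cover uses only 2 blocks, so greedy is not optimal here.)

3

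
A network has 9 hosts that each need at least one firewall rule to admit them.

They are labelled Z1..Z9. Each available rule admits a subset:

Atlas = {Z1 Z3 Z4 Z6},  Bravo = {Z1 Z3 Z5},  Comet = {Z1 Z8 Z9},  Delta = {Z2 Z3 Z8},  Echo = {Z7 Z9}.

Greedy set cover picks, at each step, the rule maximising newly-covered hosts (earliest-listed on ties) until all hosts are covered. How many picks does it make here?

5

Greedy: pick Atlas (covers 4 new) → pick Comet (covers 2 new) → pick Bravo (covers 1 new) → pick Delta (covers 1 new) → pick Echo (covers 1 new). Total picks: 5.
(The true minimum cover uses only 4 rules, so greedy is not optimal here.)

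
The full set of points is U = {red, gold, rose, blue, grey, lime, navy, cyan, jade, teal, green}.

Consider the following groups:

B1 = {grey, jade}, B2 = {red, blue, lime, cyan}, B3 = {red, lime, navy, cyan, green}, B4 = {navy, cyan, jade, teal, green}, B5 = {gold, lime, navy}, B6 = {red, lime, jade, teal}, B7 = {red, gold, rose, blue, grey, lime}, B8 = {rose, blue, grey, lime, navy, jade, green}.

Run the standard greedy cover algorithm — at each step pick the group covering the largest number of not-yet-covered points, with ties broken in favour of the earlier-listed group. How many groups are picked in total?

4

Greedy: pick B8 (covers 7 new) → pick B2 (covers 2 new) → pick B4 (covers 1 new) → pick B5 (covers 1 new). Total picks: 4.
(The true minimum cover uses only 2 groups, so greedy is not optimal here.)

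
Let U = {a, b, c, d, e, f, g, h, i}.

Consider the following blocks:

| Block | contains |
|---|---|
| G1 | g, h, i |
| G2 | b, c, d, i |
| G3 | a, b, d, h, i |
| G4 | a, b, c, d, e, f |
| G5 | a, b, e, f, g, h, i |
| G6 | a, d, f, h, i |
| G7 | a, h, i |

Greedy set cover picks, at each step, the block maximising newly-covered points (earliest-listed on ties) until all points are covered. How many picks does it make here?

Greedy: pick G5 (covers 7 new) → pick G2 (covers 2 new). Total picks: 2.

2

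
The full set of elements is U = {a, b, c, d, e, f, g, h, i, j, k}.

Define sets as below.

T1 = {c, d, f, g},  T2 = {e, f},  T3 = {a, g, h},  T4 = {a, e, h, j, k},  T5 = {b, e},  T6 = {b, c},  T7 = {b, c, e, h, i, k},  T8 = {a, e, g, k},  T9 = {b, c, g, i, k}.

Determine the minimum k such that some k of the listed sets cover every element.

3

Take {T1, T4, T7}. Their union is {a, b, c, d, e, f, g, h, i, j, k}, which is all 11 elements.
Only T1 contains d, so T1 is forced; the remaining 7 elements need at least 2 more sets (each remaining set adds at most 5) — so at least 3 sets are needed, and 3 is optimal.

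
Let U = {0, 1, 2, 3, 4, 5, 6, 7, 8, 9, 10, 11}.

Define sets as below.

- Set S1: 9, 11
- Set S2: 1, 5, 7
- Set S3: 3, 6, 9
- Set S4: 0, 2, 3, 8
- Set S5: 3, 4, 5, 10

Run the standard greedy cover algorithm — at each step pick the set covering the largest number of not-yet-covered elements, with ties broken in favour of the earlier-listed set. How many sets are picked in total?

5

Greedy: pick S4 (covers 4 new) → pick S2 (covers 3 new) → pick S1 (covers 2 new) → pick S5 (covers 2 new) → pick S3 (covers 1 new). Total picks: 5.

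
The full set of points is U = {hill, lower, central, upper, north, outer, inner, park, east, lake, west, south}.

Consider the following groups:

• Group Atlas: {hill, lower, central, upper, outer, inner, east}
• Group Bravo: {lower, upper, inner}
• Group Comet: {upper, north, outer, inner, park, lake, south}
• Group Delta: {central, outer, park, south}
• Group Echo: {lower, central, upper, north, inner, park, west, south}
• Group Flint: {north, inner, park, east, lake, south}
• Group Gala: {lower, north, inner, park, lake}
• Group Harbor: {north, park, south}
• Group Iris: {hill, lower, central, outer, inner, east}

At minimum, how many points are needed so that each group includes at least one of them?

H = {lower, south} meets every group (each contains at least one member of H), and |H| = 2.
The groups Bravo, Delta are pairwise disjoint, so any hitting set needs a separate point for each — at least 2. Hence 2 is optimal.

2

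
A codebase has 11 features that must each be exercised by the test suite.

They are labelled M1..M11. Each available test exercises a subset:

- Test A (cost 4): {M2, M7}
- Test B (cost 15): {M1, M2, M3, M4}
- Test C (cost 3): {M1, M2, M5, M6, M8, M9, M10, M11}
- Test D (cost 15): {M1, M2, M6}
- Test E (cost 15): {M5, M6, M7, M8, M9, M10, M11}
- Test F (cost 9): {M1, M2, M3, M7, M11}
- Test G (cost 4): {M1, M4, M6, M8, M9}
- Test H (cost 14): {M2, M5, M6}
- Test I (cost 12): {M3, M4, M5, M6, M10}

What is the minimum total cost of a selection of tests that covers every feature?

16

C, F, G together cover every feature (C ∪ F ∪ G = {M1, M2, M3, M4, M5, M6, M7, M8, M9, M10, M11}); total cost 3 + 9 + 4 = 16.
The greedy pick C, A, G, F costs 20; no covering selection beats 16.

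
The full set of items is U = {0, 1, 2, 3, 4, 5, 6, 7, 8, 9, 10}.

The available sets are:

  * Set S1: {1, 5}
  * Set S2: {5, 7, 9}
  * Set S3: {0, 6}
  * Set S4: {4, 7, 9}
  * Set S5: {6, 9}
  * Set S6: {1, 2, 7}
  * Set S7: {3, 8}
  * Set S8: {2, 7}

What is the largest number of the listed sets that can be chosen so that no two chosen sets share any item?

4

S1, S5, S7, S8 are pairwise disjoint (S1={1,5}; S5={6,9}; S7={3,8}; S8={2,7}).
Every remaining set overlaps one of these, and no 5 of the listed sets are pairwise disjoint, so 4 is the maximum.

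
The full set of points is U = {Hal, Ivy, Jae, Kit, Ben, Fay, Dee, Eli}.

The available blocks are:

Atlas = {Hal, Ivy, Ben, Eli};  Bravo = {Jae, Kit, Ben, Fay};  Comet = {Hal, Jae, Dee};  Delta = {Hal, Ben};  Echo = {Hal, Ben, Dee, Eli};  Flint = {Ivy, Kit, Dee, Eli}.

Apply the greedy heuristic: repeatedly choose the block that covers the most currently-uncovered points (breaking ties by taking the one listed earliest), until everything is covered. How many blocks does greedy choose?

3

Greedy: pick Atlas (covers 4 new) → pick Bravo (covers 3 new) → pick Comet (covers 1 new). Total picks: 3.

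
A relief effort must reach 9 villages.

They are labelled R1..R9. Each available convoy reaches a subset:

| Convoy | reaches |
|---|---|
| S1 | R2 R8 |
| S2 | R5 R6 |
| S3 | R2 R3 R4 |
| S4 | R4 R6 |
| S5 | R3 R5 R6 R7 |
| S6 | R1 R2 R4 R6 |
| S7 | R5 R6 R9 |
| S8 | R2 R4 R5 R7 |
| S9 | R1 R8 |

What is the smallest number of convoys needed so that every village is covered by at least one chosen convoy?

S5 and S6 and S7 and S9 together: S5 ∪ S6 ∪ S7 ∪ S9 = {R1, R2, R3, R4, R5, R6, R7, R8, R9} — every village is covered.
No 3 of the 9 convoys cover everything (all 84 combinations miss at least one village), so 4 is optimal.

4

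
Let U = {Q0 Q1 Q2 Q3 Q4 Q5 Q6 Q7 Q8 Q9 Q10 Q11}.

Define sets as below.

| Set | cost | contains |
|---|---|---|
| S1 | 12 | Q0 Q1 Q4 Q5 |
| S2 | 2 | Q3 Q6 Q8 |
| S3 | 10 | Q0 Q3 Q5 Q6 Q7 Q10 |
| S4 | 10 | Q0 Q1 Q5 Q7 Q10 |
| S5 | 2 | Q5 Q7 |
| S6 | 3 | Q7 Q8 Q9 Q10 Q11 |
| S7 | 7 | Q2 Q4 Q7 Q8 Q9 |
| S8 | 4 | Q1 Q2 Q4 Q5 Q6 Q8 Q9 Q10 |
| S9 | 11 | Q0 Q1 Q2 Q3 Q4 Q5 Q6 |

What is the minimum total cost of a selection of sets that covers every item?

14

S6, S9 together cover every item (S6 ∪ S9 = {Q0, Q1, Q2, Q3, Q4, Q5, Q6, Q7, Q8, Q9, Q10, Q11}); total cost 3 + 11 = 14.
The greedy pick S8, S6, S2, S3 costs 19; no covering selection beats 14.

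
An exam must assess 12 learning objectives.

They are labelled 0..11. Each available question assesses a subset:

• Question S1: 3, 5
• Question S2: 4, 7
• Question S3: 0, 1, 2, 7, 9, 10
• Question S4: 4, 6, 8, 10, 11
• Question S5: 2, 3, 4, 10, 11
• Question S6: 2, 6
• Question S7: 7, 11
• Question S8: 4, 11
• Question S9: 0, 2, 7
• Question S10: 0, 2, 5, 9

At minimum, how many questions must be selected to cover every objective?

3

Take {S1, S3, S4}. Their union is {0, 1, 2, 3, 4, 5, 6, 7, 8, 9, 10, 11}, which is all 12 objectives.
Only S3 contains 1, so S3 is forced; the remaining 6 objectives need at least 2 more questions (each remaining question adds at most 4) — so at least 3 questions are needed, and 3 is optimal.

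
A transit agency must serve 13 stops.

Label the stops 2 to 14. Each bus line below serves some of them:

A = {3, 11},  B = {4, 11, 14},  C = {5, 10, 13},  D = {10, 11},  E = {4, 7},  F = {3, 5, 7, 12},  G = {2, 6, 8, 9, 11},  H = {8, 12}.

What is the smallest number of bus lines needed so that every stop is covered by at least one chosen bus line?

Take {B, C, F, G}. Their union is {2, 3, 4, 5, 6, 7, 8, 9, 10, 11, 12, 13, 14}, which is all 13 stops.
Only B contains 14, so B is forced; the remaining 10 stops need at least 3 more bus lines (each remaining bus line adds at most 4) — so at least 4 bus lines are needed, and 4 is optimal.

4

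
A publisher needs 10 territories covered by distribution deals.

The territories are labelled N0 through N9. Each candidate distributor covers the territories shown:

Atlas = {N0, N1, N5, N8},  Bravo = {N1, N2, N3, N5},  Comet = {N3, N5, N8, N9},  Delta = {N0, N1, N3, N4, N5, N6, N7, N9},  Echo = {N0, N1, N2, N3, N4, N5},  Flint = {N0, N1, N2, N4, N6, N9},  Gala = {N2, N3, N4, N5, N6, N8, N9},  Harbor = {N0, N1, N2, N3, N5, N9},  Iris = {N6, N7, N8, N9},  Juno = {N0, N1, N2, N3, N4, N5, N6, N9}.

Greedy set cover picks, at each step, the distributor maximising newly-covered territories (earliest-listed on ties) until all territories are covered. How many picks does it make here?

2

Greedy: pick Delta (covers 8 new) → pick Gala (covers 2 new). Total picks: 2.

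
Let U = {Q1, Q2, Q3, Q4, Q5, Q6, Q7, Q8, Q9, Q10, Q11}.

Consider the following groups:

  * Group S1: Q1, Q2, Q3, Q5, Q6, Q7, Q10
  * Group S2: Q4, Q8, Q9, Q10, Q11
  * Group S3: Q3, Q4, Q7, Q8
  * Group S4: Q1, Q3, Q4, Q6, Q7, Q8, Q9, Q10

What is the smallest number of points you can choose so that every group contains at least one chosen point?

2

Take H = {Q3, Q4}. Each listed group contains at least one of these, so H is a hitting set of size 2.
No single point lies in every group, so at least 2 are needed and 2 is optimal.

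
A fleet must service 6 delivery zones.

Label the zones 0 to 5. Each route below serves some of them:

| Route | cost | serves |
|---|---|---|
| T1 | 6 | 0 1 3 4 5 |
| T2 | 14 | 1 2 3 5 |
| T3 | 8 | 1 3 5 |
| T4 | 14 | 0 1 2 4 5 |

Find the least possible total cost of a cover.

T1, T4 together cover every zone (T1 ∪ T4 = {0, 1, 2, 3, 4, 5}); total cost 6 + 14 = 20.
No covering selection has total cost below 20.

20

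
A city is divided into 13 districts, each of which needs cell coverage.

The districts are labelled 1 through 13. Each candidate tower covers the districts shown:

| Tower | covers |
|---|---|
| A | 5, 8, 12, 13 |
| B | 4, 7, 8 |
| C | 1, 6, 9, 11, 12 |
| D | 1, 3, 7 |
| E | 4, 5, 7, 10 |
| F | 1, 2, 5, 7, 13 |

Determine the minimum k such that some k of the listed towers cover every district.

5

Take {A, C, D, E, F}. Their union is {1, 2, 3, 4, 5, 6, 7, 8, 9, 10, 11, 12, 13}, which is all 13 districts.
No 4 of the 6 towers cover everything (all 15 combinations miss at least one district), so 5 is optimal.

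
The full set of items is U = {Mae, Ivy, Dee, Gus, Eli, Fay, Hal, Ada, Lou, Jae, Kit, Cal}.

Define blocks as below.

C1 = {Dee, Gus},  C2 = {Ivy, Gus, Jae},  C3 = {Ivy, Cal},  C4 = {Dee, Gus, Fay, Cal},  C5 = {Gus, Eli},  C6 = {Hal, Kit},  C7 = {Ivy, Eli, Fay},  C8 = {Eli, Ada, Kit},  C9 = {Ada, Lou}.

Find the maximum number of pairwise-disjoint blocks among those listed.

4

C1, C6, C7, C9 are pairwise disjoint (C1={Dee,Gus}; C6={Hal,Kit}; C7={Ivy,Eli,Fay}; C9={Ada,Lou}).
Every remaining block overlaps one of these, and no 5 of the listed blocks are pairwise disjoint, so 4 is the maximum.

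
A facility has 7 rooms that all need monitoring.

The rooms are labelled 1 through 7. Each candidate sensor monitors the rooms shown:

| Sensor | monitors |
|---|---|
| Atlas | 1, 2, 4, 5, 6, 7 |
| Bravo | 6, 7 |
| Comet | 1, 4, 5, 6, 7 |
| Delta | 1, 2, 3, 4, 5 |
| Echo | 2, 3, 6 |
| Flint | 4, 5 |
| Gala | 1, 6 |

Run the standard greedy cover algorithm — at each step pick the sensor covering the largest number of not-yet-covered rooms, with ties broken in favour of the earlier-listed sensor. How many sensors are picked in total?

Greedy: pick Atlas (covers 6 new) → pick Delta (covers 1 new). Total picks: 2.

2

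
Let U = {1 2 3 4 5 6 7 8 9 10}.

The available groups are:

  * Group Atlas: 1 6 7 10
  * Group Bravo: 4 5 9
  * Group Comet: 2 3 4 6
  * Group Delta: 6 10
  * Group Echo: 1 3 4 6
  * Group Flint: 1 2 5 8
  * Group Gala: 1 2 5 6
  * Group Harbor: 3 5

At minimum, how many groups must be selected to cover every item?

Atlas, Bravo, Echo, and Flint cover everything between them: the union {1, 2, 3, 4, 5, 6, 7, 8, 9, 10} is all of U.
No 3 of the 8 groups cover everything (all 56 combinations miss at least one item), so 4 is optimal.

4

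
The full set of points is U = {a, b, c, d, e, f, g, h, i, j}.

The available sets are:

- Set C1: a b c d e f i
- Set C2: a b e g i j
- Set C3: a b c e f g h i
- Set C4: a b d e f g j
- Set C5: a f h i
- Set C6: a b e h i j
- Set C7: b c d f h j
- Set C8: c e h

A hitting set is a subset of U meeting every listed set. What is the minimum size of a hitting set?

Take T = {b, h}. Each listed set contains at least one of these, so T is a hitting set of size 2.
No single point lies in every set, so at least 2 are needed and 2 is optimal.

2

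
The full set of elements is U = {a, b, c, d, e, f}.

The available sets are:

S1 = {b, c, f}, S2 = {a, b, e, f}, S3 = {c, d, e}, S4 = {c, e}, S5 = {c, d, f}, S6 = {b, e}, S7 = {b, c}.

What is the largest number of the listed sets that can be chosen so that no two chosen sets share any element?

S5, S6 are pairwise disjoint (S5={c,d,f}; S6={b,e}).
Every remaining set overlaps one of these, and no 3 of the listed sets are pairwise disjoint, so 2 is the maximum.

2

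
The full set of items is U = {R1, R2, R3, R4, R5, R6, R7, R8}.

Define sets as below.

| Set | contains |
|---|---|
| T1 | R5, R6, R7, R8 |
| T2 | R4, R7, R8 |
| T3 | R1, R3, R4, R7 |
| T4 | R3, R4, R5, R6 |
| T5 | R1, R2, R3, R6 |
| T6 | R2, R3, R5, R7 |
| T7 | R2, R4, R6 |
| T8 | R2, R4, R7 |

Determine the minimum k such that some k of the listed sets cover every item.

3

Take {T1, T2, T5}. Their union is {R1, R2, R3, R4, R5, R6, R7, R8}, which is all 8 items.
No 2 of the 8 sets cover everything (all 28 combinations miss at least one item), so 3 is optimal.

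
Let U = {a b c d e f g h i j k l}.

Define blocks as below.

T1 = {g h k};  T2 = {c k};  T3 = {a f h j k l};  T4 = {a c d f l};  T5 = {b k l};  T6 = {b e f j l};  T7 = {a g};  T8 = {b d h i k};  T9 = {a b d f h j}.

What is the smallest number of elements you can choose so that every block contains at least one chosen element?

3

Take T = {a, k, l}. Each listed block contains at least one of these, so T is a hitting set of size 3.
The blocks T2, T6, T7 are pairwise disjoint, so any hitting set needs a separate element for each — at least 3. Hence 3 is optimal.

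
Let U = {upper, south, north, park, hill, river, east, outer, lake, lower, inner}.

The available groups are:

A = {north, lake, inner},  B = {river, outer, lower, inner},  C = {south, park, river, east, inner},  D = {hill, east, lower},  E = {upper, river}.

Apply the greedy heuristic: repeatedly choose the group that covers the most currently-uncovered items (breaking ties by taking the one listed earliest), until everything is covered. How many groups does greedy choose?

5

Greedy: pick C (covers 5 new) → pick A (covers 2 new) → pick B (covers 2 new) → pick D (covers 1 new) → pick E (covers 1 new). Total picks: 5.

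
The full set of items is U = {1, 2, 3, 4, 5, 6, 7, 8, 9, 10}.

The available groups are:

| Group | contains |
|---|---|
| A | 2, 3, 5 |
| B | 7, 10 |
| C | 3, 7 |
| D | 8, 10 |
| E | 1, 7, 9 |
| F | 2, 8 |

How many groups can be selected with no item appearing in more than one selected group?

3

A, D, E are pairwise disjoint (A={2,3,5}; D={8,10}; E={1,7,9}).
Every remaining group overlaps one of these, and no 4 of the listed groups are pairwise disjoint, so 3 is the maximum.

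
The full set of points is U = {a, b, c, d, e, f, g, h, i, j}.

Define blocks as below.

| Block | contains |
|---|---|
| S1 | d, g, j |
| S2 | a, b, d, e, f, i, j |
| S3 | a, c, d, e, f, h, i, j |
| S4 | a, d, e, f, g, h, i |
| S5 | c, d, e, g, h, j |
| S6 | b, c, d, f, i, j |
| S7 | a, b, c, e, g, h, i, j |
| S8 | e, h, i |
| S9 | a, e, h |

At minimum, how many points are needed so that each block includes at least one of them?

2

T = {d, e} meets every block (each contains at least one member of T), and |T| = 2.
The blocks S1, S8 are pairwise disjoint, so any hitting set needs a separate point for each — at least 2. Hence 2 is optimal.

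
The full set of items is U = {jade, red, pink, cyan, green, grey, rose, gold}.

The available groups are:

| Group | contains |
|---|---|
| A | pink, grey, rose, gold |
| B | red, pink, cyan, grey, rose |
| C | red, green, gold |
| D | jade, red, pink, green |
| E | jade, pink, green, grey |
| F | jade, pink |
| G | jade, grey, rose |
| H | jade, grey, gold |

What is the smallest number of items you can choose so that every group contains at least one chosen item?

3

The 3 items {jade, red, pink} hit every group.
No choice of 2 items meets every group, so 3 is the minimum.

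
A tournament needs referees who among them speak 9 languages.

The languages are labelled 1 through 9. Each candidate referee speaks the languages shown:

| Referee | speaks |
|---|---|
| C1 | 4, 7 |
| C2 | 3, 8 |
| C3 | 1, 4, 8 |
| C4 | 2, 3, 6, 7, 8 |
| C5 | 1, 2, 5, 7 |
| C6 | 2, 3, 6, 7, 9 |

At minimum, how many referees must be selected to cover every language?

3

Take {C3, C5, C6}. Their union is {1, 2, 3, 4, 5, 6, 7, 8, 9}, which is all 9 languages.
Only C5 contains 5, so C5 is forced; the remaining 5 languages need at least 2 more referees (each remaining referee adds at most 3) — so at least 3 referees are needed, and 3 is optimal.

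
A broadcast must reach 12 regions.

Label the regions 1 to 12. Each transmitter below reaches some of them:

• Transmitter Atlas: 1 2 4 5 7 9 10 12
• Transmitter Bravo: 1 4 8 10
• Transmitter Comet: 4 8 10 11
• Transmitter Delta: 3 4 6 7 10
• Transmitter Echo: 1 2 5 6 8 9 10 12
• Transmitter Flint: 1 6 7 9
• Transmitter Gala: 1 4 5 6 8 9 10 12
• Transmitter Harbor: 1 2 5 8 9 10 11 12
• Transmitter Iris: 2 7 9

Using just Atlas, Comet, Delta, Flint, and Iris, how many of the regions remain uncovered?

0

Union of Atlas, Comet, Delta, Flint, Iris = {1, 2, 3, 4, 5, 6, 7, 8, 9, 10, 11, 12} — that's every region, so 0 are uncovered.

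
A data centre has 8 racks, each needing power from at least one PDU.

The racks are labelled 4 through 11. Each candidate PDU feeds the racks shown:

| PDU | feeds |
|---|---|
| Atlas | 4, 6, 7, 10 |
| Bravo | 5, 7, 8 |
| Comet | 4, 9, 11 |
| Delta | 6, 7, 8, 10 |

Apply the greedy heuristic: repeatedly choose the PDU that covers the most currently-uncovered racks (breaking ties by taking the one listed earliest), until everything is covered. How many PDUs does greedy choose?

3

Greedy: pick Atlas (covers 4 new) → pick Bravo (covers 2 new) → pick Comet (covers 2 new). Total picks: 3.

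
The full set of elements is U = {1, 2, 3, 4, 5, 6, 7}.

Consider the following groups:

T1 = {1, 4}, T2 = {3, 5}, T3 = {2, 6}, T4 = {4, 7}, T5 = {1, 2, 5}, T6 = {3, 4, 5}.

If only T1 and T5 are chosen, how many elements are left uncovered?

3

Union of T1, T5 = {1, 2, 4, 5}.
Not covered: 3, 6, 7 — 3 elements.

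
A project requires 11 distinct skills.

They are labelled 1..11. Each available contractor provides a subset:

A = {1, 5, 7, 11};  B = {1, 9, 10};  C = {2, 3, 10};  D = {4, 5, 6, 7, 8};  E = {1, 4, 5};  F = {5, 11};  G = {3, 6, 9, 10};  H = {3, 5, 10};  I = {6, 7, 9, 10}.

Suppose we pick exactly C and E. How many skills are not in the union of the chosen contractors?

Union of C, E = {1, 2, 3, 4, 5, 10}.
Not covered: 6, 7, 8, 9, 11 — 5 skills.

5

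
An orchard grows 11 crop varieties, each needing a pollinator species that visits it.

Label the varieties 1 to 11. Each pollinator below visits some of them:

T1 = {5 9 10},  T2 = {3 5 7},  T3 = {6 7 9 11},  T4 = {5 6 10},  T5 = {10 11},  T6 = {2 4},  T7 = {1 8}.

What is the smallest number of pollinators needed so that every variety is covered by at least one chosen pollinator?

5

T2 and T3 and T5 and T6 and T7 together: T2 ∪ T3 ∪ T5 ∪ T6 ∪ T7 = {1, 2, 3, 4, 5, 6, 7, 8, 9, 10, 11} — every variety is covered.
No 4 of the 7 pollinators cover everything (all 35 combinations miss at least one variety), so 5 is optimal.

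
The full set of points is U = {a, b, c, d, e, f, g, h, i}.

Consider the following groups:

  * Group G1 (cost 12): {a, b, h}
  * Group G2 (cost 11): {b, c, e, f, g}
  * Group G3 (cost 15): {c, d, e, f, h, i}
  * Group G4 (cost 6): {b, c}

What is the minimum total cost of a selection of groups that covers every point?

38

G1, G2, G3 together cover every point (G1 ∪ G2 ∪ G3 = {a, b, c, d, e, f, g, h, i}); total cost 12 + 11 + 15 = 38.
No covering selection has total cost below 38.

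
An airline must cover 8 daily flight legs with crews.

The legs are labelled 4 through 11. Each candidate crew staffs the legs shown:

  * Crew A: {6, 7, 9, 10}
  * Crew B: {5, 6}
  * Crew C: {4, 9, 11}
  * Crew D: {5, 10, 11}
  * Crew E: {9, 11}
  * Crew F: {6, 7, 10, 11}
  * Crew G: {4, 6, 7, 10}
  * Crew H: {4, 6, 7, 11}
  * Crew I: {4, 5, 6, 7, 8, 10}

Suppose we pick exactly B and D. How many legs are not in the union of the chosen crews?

Union of B, D = {5, 6, 10, 11}.
Not covered: 4, 7, 8, 9 — 4 legs.

4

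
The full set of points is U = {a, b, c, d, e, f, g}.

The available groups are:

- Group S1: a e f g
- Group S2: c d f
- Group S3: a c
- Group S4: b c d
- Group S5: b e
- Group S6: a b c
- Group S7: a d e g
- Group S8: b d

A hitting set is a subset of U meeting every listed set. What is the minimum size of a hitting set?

3

The 3 points {a, b, d} hit every group.
No choice of 2 points meets every group, so 3 is the minimum.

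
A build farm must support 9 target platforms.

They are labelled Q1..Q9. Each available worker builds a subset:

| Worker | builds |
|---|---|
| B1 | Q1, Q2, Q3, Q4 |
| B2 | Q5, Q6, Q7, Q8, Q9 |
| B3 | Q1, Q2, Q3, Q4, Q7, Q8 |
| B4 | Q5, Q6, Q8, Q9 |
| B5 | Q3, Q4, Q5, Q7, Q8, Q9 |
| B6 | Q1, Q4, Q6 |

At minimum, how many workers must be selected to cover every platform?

Take {B3, B4}. Their union is {Q1, Q2, Q3, Q4, Q5, Q6, Q7, Q8, Q9}, which is all 9 platforms.
No single worker has all 9 platforms (the largest, B3, has 6), so 2 is optimal.

2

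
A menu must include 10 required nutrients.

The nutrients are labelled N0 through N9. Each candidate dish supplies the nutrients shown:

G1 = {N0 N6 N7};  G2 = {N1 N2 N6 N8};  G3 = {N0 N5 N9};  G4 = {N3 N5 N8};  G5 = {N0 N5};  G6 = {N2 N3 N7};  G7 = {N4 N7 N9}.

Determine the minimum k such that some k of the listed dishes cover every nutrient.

4

Take {G2, G3, G6, G7}. Their union is {N0, N1, N2, N3, N4, N5, N6, N7, N8, N9}, which is all 10 nutrients.
No 3 of the 7 dishes cover everything (all 35 combinations miss at least one nutrient), so 4 is optimal.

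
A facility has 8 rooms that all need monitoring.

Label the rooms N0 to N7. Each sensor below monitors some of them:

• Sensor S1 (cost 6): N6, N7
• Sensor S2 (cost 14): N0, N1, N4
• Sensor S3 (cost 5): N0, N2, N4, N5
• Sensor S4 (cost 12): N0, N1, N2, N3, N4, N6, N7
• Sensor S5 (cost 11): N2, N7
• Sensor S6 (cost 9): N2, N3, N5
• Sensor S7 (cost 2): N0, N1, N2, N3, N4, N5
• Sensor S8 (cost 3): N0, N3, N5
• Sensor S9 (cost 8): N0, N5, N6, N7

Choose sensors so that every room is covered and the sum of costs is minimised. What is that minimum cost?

8

S1, S7 together cover every room (S1 ∪ S7 = {N0, N1, N2, N3, N4, N5, N6, N7}); total cost 6 + 2 = 8.
No covering selection has total cost below 8.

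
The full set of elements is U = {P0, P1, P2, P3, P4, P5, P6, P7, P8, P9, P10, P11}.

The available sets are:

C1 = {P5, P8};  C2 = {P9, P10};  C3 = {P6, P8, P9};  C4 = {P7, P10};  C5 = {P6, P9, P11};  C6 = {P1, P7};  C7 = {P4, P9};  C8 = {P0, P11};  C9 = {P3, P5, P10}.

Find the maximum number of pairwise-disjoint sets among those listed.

4

C1, C4, C7, C8 are pairwise disjoint (C1={P5,P8}; C4={P7,P10}; C7={P4,P9}; C8={P0,P11}).
Every remaining set overlaps one of these, and no 5 of the listed sets are pairwise disjoint, so 4 is the maximum.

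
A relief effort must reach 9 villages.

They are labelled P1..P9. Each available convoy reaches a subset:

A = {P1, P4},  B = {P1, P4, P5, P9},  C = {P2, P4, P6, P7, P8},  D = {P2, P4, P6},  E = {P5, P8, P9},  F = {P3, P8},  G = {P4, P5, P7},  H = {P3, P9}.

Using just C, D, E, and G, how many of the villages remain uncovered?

2

Union of C, D, E, G = {P2, P4, P5, P6, P7, P8, P9}.
Not covered: P1, P3 — 2 villages.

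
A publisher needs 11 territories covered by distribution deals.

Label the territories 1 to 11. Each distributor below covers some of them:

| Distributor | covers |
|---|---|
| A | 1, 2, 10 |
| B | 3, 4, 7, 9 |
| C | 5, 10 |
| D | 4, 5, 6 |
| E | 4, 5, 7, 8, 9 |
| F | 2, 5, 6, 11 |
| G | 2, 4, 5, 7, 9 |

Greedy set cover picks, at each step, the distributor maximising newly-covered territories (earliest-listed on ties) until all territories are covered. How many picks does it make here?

4

Greedy: pick E (covers 5 new) → pick A (covers 3 new) → pick F (covers 2 new) → pick B (covers 1 new). Total picks: 4.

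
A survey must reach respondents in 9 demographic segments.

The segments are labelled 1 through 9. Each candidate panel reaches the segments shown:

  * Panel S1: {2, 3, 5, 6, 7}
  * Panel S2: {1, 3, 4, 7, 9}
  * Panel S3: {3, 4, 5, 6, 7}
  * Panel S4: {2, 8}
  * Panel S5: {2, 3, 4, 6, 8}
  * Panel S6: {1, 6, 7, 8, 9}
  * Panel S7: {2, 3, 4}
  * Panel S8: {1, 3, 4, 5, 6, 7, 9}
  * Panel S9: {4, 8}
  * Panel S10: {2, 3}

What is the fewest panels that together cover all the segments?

S5 and S8 together: S5 ∪ S8 = {1, 2, 3, 4, 5, 6, 7, 8, 9} — every segment is covered.
No single panel has all 9 segments (the largest, S8, has 7), so 2 is optimal.

2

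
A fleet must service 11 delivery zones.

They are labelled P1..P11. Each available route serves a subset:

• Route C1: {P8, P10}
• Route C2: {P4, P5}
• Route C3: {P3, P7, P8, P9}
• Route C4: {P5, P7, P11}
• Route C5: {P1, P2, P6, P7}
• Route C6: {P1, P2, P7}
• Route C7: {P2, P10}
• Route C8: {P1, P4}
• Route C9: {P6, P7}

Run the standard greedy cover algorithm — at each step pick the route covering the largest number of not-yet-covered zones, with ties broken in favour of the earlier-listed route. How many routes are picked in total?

5

Greedy: pick C3 (covers 4 new) → pick C5 (covers 3 new) → pick C2 (covers 2 new) → pick C1 (covers 1 new) → pick C4 (covers 1 new). Total picks: 5.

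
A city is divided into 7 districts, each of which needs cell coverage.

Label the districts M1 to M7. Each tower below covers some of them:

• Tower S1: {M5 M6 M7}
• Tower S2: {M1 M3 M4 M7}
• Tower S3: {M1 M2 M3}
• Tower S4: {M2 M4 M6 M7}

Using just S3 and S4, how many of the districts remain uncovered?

Union of S3, S4 = {M1, M2, M3, M4, M6, M7}.
Not covered: M5 — 1 district.

1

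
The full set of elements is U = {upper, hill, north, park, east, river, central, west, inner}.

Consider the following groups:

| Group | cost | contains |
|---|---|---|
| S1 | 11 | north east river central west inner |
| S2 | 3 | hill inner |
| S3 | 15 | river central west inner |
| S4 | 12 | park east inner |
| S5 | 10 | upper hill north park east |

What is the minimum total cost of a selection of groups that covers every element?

21

S1, S5 together cover every element (S1 ∪ S5 = {upper, hill, north, park, east, river, central, west, inner}); total cost 11 + 10 = 21.
The greedy pick S2, S1, S5 costs 24; no covering selection beats 21.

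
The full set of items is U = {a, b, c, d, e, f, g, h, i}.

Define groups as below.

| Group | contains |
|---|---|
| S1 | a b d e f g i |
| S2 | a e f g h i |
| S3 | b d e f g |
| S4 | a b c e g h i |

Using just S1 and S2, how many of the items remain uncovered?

Union of S1, S2 = {a, b, d, e, f, g, h, i}.
Not covered: c — 1 item.

1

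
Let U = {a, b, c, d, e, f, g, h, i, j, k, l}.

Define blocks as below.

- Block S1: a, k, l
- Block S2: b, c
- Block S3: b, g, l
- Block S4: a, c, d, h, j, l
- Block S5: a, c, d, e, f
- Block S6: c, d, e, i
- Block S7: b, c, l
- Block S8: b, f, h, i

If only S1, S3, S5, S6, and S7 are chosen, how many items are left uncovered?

Union of S1, S3, S5, S6, S7 = {a, b, c, d, e, f, g, i, k, l}.
Not covered: h, j — 2 items.

2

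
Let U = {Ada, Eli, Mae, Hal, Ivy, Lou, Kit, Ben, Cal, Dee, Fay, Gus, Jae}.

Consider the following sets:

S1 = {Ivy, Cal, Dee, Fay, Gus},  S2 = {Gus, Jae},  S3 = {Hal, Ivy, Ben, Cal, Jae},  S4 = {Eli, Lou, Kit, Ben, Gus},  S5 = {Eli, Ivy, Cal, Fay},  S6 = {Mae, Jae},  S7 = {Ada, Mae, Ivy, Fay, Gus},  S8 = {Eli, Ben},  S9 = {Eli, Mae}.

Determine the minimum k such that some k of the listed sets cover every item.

Take {S1, S3, S4, S7}. Their union is {Ada, Eli, Mae, Hal, Ivy, Lou, Kit, Ben, Cal, Dee, Fay, Gus, Jae}, which is all 13 items.
No 3 of the 9 sets cover everything (all 84 combinations miss at least one item), so 4 is optimal.

4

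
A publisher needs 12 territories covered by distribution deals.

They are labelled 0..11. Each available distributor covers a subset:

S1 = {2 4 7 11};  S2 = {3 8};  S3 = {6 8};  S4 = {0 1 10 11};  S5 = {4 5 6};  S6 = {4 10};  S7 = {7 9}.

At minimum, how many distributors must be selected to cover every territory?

Take {S1, S2, S4, S5, S7}. Their union is {0, 1, 2, 3, 4, 5, 6, 7, 8, 9, 10, 11}, which is all 12 territories.
No 4 of the 7 distributors cover everything (all 35 combinations miss at least one territory), so 5 is optimal.

5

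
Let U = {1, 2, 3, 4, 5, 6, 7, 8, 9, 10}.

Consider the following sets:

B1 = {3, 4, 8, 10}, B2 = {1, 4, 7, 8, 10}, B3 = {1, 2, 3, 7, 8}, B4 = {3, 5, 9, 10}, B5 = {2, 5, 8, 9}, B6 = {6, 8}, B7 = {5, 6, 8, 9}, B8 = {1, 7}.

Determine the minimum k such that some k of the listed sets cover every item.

3

B1 and B3 and B7 together: B1 ∪ B3 ∪ B7 = {1, 2, 3, 4, 5, 6, 7, 8, 9, 10} — every item is covered.
No 2 of the 8 sets cover everything (all 28 combinations miss at least one item), so 3 is optimal.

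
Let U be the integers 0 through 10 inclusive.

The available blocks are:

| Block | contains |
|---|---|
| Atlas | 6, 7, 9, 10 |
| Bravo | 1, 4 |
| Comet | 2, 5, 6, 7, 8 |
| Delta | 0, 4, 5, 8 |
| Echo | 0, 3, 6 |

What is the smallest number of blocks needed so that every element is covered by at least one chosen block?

4

Atlas and Bravo and Comet and Echo together: Atlas ∪ Bravo ∪ Comet ∪ Echo = {0, 1, 2, 3, 4, 5, 6, 7, 8, 9, 10} — every element is covered.
Only Comet contains 2, so Comet is forced; the remaining 6 elements need at least 3 more blocks (each remaining block adds at most 2) — so at least 4 blocks are needed, and 4 is optimal.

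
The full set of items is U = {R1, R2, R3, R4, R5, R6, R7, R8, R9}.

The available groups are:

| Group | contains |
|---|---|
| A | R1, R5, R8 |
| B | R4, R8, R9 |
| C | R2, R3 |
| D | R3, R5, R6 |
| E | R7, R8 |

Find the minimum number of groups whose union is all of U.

5

A, B, C, D, and E cover everything between them: the union {R1, R2, R3, R4, R5, R6, R7, R8, R9} is all of U.
No 4 of the 5 groups cover everything (all 5 combinations miss at least one item), so 5 is optimal.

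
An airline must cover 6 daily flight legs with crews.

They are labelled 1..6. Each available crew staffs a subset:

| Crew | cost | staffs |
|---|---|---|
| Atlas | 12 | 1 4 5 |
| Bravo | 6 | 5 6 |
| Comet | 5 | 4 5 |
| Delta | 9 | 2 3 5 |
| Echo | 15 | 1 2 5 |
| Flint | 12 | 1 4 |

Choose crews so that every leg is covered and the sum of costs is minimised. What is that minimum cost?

27

Atlas, Bravo, Delta together cover every leg (Atlas ∪ Bravo ∪ Delta = {1, 2, 3, 4, 5, 6}); total cost 12 + 6 + 9 = 27.
The greedy pick Comet, Delta, Bravo, Atlas costs 32; no covering selection beats 27.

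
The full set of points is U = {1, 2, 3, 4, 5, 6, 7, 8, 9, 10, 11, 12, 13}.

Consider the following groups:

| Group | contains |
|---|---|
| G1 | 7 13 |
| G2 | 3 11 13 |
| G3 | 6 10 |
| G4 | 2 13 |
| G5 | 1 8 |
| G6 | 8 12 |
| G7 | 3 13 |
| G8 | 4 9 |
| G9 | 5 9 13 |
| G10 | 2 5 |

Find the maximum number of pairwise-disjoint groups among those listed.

5

G1, G3, G6, G8, G10 are pairwise disjoint (G1={7,13}; G3={6,10}; G6={8,12}; G8={4,9}; G10={2,5}).
Every remaining group overlaps one of these, and no 6 of the listed groups are pairwise disjoint, so 5 is the maximum.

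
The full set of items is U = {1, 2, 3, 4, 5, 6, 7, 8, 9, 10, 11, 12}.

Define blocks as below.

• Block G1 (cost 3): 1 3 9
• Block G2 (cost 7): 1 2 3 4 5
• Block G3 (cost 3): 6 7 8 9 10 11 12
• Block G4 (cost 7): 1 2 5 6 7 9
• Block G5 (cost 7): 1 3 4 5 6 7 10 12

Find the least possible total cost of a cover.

10

G2, G3 together cover every item (G2 ∪ G3 = {1, 2, 3, 4, 5, 6, 7, 8, 9, 10, 11, 12}); total cost 7 + 3 = 10.
No covering selection has total cost below 10.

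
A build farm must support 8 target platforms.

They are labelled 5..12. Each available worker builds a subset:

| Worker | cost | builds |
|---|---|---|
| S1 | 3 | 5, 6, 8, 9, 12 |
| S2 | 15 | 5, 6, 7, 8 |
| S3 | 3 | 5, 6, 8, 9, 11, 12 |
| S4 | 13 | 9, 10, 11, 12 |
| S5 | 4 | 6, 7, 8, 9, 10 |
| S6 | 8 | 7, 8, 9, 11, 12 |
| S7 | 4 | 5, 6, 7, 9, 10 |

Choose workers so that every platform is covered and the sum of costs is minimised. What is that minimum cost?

7

S3, S7 together cover every platform (S3 ∪ S7 = {5, 6, 7, 8, 9, 10, 11, 12}); total cost 3 + 4 = 7.
No covering selection has total cost below 7.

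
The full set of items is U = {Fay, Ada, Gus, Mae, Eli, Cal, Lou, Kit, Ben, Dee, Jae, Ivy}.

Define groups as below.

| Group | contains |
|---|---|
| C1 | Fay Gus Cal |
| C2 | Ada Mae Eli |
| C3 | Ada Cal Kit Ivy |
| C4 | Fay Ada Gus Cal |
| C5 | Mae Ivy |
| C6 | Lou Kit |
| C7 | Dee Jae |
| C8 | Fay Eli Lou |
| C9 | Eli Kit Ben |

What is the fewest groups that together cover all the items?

5

Take {C4, C5, C6, C7, C9}. Their union is {Fay, Ada, Gus, Mae, Eli, Cal, Lou, Kit, Ben, Dee, Jae, Ivy}, which is all 12 items.
No 4 of the 9 groups cover everything (all 126 combinations miss at least one item), so 5 is optimal.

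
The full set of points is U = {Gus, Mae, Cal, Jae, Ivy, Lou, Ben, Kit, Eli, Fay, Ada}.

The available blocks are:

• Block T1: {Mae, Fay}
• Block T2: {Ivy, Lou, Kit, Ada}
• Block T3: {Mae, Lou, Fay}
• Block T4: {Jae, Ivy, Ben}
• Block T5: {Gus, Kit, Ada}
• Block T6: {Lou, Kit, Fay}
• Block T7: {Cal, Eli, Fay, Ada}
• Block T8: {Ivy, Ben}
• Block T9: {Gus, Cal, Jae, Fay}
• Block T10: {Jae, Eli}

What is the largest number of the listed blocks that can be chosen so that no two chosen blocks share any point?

4

T3, T5, T8, T10 are pairwise disjoint (T3={Mae,Lou,Fay}; T5={Gus,Kit,Ada}; T8={Ivy,Ben}; T10={Jae,Eli}).
Every remaining block overlaps one of these, and no 5 of the listed blocks are pairwise disjoint, so 4 is the maximum.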